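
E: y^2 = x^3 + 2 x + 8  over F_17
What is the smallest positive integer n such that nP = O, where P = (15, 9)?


Compute successive multiples of P until we hit O:
  1P = (15, 9)
  2P = (13, 2)
  3P = (14, 3)
  4P = (7, 5)
  5P = (8, 3)
  6P = (10, 5)
  7P = (11, 1)
  8P = (12, 14)
  ... (continuing to 21P)
  21P = O

ord(P) = 21


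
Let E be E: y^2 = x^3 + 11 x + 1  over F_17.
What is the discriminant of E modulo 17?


4 a^3 + 27 b^2 = 4*11^3 + 27*1^2 = 5324 + 27 = 5351
Delta = -16 * (5351) = -85616
Delta mod 17 = 13

Delta = 13 (mod 17)


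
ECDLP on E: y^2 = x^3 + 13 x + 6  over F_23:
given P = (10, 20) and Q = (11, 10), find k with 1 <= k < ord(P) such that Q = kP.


Enumerate multiples of P until we hit Q = (11, 10):
  1P = (10, 20)
  2P = (11, 13)
  3P = (5, 14)
  4P = (3, 16)
  5P = (0, 12)
  6P = (21, 8)
  7P = (16, 20)
  8P = (20, 3)
  9P = (9, 22)
  10P = (8, 22)
  11P = (6, 22)
  12P = (13, 16)
  13P = (12, 21)
  14P = (7, 16)
  15P = (18, 0)
  16P = (7, 7)
  17P = (12, 2)
  18P = (13, 7)
  19P = (6, 1)
  20P = (8, 1)
  21P = (9, 1)
  22P = (20, 20)
  23P = (16, 3)
  24P = (21, 15)
  25P = (0, 11)
  26P = (3, 7)
  27P = (5, 9)
  28P = (11, 10)
Match found at i = 28.

k = 28


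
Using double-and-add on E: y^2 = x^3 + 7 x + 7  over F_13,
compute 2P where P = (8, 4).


k = 2 = 10_2 (binary, LSB first: 01)
Double-and-add from P = (8, 4):
  bit 0 = 0: acc unchanged = O
  bit 1 = 1: acc = O + (7, 3) = (7, 3)

2P = (7, 3)


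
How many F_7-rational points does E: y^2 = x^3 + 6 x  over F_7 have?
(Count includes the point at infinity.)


For each x in F_7, count y with y^2 = x^3 + 6 x + 0 mod 7:
  x = 0: RHS = 0, y in [0]  -> 1 point(s)
  x = 1: RHS = 0, y in [0]  -> 1 point(s)
  x = 4: RHS = 4, y in [2, 5]  -> 2 point(s)
  x = 5: RHS = 1, y in [1, 6]  -> 2 point(s)
  x = 6: RHS = 0, y in [0]  -> 1 point(s)
Affine points: 7. Add the point at infinity: total = 8.

#E(F_7) = 8


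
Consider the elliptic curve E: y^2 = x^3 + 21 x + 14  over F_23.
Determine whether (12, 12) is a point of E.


Check whether y^2 = x^3 + 21 x + 14 (mod 23) for (x, y) = (12, 12).
LHS: y^2 = 12^2 mod 23 = 6
RHS: x^3 + 21 x + 14 = 12^3 + 21*12 + 14 mod 23 = 16
LHS != RHS

No, not on the curve


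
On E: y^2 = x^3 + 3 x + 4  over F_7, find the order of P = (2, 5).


Compute successive multiples of P until we hit O:
  1P = (2, 5)
  2P = (0, 5)
  3P = (5, 2)
  4P = (1, 1)
  5P = (6, 0)
  6P = (1, 6)
  7P = (5, 5)
  8P = (0, 2)
  ... (continuing to 10P)
  10P = O

ord(P) = 10


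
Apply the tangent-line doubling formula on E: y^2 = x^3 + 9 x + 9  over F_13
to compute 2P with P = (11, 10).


Doubling: s = (3 x1^2 + a) / (2 y1)
s = (3*11^2 + 9) / (2*10) mod 13 = 3
x3 = s^2 - 2 x1 mod 13 = 3^2 - 2*11 = 0
y3 = s (x1 - x3) - y1 mod 13 = 3 * (11 - 0) - 10 = 10

2P = (0, 10)


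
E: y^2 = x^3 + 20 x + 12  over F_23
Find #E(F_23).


For each x in F_23, count y with y^2 = x^3 + 20 x + 12 mod 23:
  x = 0: RHS = 12, y in [9, 14]  -> 2 point(s)
  x = 4: RHS = 18, y in [8, 15]  -> 2 point(s)
  x = 6: RHS = 3, y in [7, 16]  -> 2 point(s)
  x = 7: RHS = 12, y in [9, 14]  -> 2 point(s)
  x = 9: RHS = 1, y in [1, 22]  -> 2 point(s)
  x = 10: RHS = 16, y in [4, 19]  -> 2 point(s)
  x = 12: RHS = 2, y in [5, 18]  -> 2 point(s)
  x = 13: RHS = 8, y in [10, 13]  -> 2 point(s)
  x = 14: RHS = 0, y in [0]  -> 1 point(s)
  x = 16: RHS = 12, y in [9, 14]  -> 2 point(s)
  x = 19: RHS = 6, y in [11, 12]  -> 2 point(s)
Affine points: 21. Add the point at infinity: total = 22.

#E(F_23) = 22


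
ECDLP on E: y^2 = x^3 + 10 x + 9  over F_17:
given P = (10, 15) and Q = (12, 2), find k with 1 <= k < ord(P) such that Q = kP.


Enumerate multiples of P until we hit Q = (12, 2):
  1P = (10, 15)
  2P = (15, 7)
  3P = (0, 3)
  4P = (3, 7)
  5P = (6, 9)
  6P = (16, 10)
  7P = (12, 15)
  8P = (12, 2)
Match found at i = 8.

k = 8


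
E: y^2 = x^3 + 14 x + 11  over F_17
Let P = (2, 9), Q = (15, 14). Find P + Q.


P != Q, so use the chord formula.
s = (y2 - y1) / (x2 - x1) = (5) / (13) mod 17 = 3
x3 = s^2 - x1 - x2 mod 17 = 3^2 - 2 - 15 = 9
y3 = s (x1 - x3) - y1 mod 17 = 3 * (2 - 9) - 9 = 4

P + Q = (9, 4)


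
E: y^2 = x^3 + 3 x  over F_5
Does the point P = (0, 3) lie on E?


Check whether y^2 = x^3 + 3 x + 0 (mod 5) for (x, y) = (0, 3).
LHS: y^2 = 3^2 mod 5 = 4
RHS: x^3 + 3 x + 0 = 0^3 + 3*0 + 0 mod 5 = 0
LHS != RHS

No, not on the curve


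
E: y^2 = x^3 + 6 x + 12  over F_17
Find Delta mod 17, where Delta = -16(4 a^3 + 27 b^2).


4 a^3 + 27 b^2 = 4*6^3 + 27*12^2 = 864 + 3888 = 4752
Delta = -16 * (4752) = -76032
Delta mod 17 = 9

Delta = 9 (mod 17)


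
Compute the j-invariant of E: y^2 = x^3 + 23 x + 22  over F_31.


Delta = -16(4 a^3 + 27 b^2) mod 31 = 8
-1728 * (4 a)^3 = -1728 * (4*23)^3 mod 31 = 23
j = 23 * 8^(-1) mod 31 = 30

j = 30 (mod 31)


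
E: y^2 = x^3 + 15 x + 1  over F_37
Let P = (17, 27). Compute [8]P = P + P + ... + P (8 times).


k = 8 = 1000_2 (binary, LSB first: 0001)
Double-and-add from P = (17, 27):
  bit 0 = 0: acc unchanged = O
  bit 1 = 0: acc unchanged = O
  bit 2 = 0: acc unchanged = O
  bit 3 = 1: acc = O + (5, 33) = (5, 33)

8P = (5, 33)


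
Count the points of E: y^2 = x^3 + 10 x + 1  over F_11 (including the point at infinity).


For each x in F_11, count y with y^2 = x^3 + 10 x + 1 mod 11:
  x = 0: RHS = 1, y in [1, 10]  -> 2 point(s)
  x = 1: RHS = 1, y in [1, 10]  -> 2 point(s)
  x = 3: RHS = 3, y in [5, 6]  -> 2 point(s)
  x = 5: RHS = 0, y in [0]  -> 1 point(s)
  x = 10: RHS = 1, y in [1, 10]  -> 2 point(s)
Affine points: 9. Add the point at infinity: total = 10.

#E(F_11) = 10


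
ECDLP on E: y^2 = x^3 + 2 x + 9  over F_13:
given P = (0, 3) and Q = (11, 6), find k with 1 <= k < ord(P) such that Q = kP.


Enumerate multiples of P until we hit Q = (11, 6):
  1P = (0, 3)
  2P = (3, 9)
  3P = (1, 8)
  4P = (11, 7)
  5P = (6, 9)
  6P = (8, 2)
  7P = (4, 4)
  8P = (5, 12)
  9P = (5, 1)
  10P = (4, 9)
  11P = (8, 11)
  12P = (6, 4)
  13P = (11, 6)
Match found at i = 13.

k = 13


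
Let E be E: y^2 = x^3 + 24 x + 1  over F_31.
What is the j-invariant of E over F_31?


Delta = -16(4 a^3 + 27 b^2) mod 31 = 6
-1728 * (4 a)^3 = -1728 * (4*24)^3 mod 31 = 30
j = 30 * 6^(-1) mod 31 = 5

j = 5 (mod 31)


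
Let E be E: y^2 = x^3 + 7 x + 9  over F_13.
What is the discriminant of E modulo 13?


4 a^3 + 27 b^2 = 4*7^3 + 27*9^2 = 1372 + 2187 = 3559
Delta = -16 * (3559) = -56944
Delta mod 13 = 9

Delta = 9 (mod 13)


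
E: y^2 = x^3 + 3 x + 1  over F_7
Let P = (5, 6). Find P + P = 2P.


Doubling: s = (3 x1^2 + a) / (2 y1)
s = (3*5^2 + 3) / (2*6) mod 7 = 3
x3 = s^2 - 2 x1 mod 7 = 3^2 - 2*5 = 6
y3 = s (x1 - x3) - y1 mod 7 = 3 * (5 - 6) - 6 = 5

2P = (6, 5)


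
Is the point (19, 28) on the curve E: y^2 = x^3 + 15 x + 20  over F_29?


Check whether y^2 = x^3 + 15 x + 20 (mod 29) for (x, y) = (19, 28).
LHS: y^2 = 28^2 mod 29 = 1
RHS: x^3 + 15 x + 20 = 19^3 + 15*19 + 20 mod 29 = 1
LHS = RHS

Yes, on the curve


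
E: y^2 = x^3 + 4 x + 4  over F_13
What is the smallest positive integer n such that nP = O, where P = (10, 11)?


Compute successive multiples of P until we hit O:
  1P = (10, 11)
  2P = (10, 2)
  3P = O

ord(P) = 3


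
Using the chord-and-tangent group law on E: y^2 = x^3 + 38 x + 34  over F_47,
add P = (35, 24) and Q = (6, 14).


P != Q, so use the chord formula.
s = (y2 - y1) / (x2 - x1) = (37) / (18) mod 47 = 36
x3 = s^2 - x1 - x2 mod 47 = 36^2 - 35 - 6 = 33
y3 = s (x1 - x3) - y1 mod 47 = 36 * (35 - 33) - 24 = 1

P + Q = (33, 1)


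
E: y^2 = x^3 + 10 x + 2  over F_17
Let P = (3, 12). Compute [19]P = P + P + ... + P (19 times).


k = 19 = 10011_2 (binary, LSB first: 11001)
Double-and-add from P = (3, 12):
  bit 0 = 1: acc = O + (3, 12) = (3, 12)
  bit 1 = 1: acc = (3, 12) + (15, 12) = (16, 5)
  bit 2 = 0: acc unchanged = (16, 5)
  bit 3 = 0: acc unchanged = (16, 5)
  bit 4 = 1: acc = (16, 5) + (11, 7) = (16, 12)

19P = (16, 12)


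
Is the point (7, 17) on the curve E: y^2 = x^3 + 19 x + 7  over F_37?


Check whether y^2 = x^3 + 19 x + 7 (mod 37) for (x, y) = (7, 17).
LHS: y^2 = 17^2 mod 37 = 30
RHS: x^3 + 19 x + 7 = 7^3 + 19*7 + 7 mod 37 = 2
LHS != RHS

No, not on the curve


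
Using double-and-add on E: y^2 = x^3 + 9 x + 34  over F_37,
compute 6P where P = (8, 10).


k = 6 = 110_2 (binary, LSB first: 011)
Double-and-add from P = (8, 10):
  bit 0 = 0: acc unchanged = O
  bit 1 = 1: acc = O + (32, 30) = (32, 30)
  bit 2 = 1: acc = (32, 30) + (9, 17) = (8, 27)

6P = (8, 27)


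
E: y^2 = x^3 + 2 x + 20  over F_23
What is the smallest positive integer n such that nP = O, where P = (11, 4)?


Compute successive multiples of P until we hit O:
  1P = (11, 4)
  2P = (13, 14)
  3P = (1, 0)
  4P = (13, 9)
  5P = (11, 19)
  6P = O

ord(P) = 6


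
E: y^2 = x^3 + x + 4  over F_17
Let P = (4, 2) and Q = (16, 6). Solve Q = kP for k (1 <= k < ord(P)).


Enumerate multiples of P until we hit Q = (16, 6):
  1P = (4, 2)
  2P = (5, 7)
  3P = (16, 6)
Match found at i = 3.

k = 3


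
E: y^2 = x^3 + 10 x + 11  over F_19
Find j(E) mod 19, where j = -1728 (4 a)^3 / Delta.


Delta = -16(4 a^3 + 27 b^2) mod 19 = 8
-1728 * (4 a)^3 = -1728 * (4*10)^3 mod 19 = 8
j = 8 * 8^(-1) mod 19 = 1

j = 1 (mod 19)


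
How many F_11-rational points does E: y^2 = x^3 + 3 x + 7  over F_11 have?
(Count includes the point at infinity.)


For each x in F_11, count y with y^2 = x^3 + 3 x + 7 mod 11:
  x = 1: RHS = 0, y in [0]  -> 1 point(s)
  x = 5: RHS = 4, y in [2, 9]  -> 2 point(s)
  x = 8: RHS = 4, y in [2, 9]  -> 2 point(s)
  x = 9: RHS = 4, y in [2, 9]  -> 2 point(s)
  x = 10: RHS = 3, y in [5, 6]  -> 2 point(s)
Affine points: 9. Add the point at infinity: total = 10.

#E(F_11) = 10


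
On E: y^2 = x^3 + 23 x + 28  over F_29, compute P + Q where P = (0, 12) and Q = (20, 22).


P != Q, so use the chord formula.
s = (y2 - y1) / (x2 - x1) = (10) / (20) mod 29 = 15
x3 = s^2 - x1 - x2 mod 29 = 15^2 - 0 - 20 = 2
y3 = s (x1 - x3) - y1 mod 29 = 15 * (0 - 2) - 12 = 16

P + Q = (2, 16)


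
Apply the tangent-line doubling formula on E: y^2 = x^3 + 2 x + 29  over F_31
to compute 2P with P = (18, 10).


Doubling: s = (3 x1^2 + a) / (2 y1)
s = (3*18^2 + 2) / (2*10) mod 31 = 27
x3 = s^2 - 2 x1 mod 31 = 27^2 - 2*18 = 11
y3 = s (x1 - x3) - y1 mod 31 = 27 * (18 - 11) - 10 = 24

2P = (11, 24)


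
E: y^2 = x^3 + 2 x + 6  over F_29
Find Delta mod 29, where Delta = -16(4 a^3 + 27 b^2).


4 a^3 + 27 b^2 = 4*2^3 + 27*6^2 = 32 + 972 = 1004
Delta = -16 * (1004) = -16064
Delta mod 29 = 2

Delta = 2 (mod 29)


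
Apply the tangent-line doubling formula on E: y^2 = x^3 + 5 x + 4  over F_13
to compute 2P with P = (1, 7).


Doubling: s = (3 x1^2 + a) / (2 y1)
s = (3*1^2 + 5) / (2*7) mod 13 = 8
x3 = s^2 - 2 x1 mod 13 = 8^2 - 2*1 = 10
y3 = s (x1 - x3) - y1 mod 13 = 8 * (1 - 10) - 7 = 12

2P = (10, 12)


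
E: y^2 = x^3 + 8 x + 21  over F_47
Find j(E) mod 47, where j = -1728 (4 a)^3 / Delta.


Delta = -16(4 a^3 + 27 b^2) mod 47 = 17
-1728 * (4 a)^3 = -1728 * (4*8)^3 mod 47 = 5
j = 5 * 17^(-1) mod 47 = 39

j = 39 (mod 47)


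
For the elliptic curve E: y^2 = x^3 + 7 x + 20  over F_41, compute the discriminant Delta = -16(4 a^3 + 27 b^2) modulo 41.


4 a^3 + 27 b^2 = 4*7^3 + 27*20^2 = 1372 + 10800 = 12172
Delta = -16 * (12172) = -194752
Delta mod 41 = 39

Delta = 39 (mod 41)


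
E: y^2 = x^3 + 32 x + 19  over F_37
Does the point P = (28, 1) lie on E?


Check whether y^2 = x^3 + 32 x + 19 (mod 37) for (x, y) = (28, 1).
LHS: y^2 = 1^2 mod 37 = 1
RHS: x^3 + 32 x + 19 = 28^3 + 32*28 + 19 mod 37 = 1
LHS = RHS

Yes, on the curve


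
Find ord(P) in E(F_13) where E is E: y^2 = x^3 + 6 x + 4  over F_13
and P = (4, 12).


Compute successive multiples of P until we hit O:
  1P = (4, 12)
  2P = (6, 3)
  3P = (7, 8)
  4P = (11, 6)
  5P = (12, 6)
  6P = (0, 11)
  7P = (5, 4)
  8P = (3, 6)
  ... (continuing to 17P)
  17P = O

ord(P) = 17


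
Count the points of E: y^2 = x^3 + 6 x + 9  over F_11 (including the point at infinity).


For each x in F_11, count y with y^2 = x^3 + 6 x + 9 mod 11:
  x = 0: RHS = 9, y in [3, 8]  -> 2 point(s)
  x = 1: RHS = 5, y in [4, 7]  -> 2 point(s)
  x = 4: RHS = 9, y in [3, 8]  -> 2 point(s)
  x = 7: RHS = 9, y in [3, 8]  -> 2 point(s)
  x = 9: RHS = 0, y in [0]  -> 1 point(s)
Affine points: 9. Add the point at infinity: total = 10.

#E(F_11) = 10


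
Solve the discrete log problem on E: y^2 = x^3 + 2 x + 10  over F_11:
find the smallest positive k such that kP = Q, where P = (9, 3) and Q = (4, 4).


Enumerate multiples of P until we hit Q = (4, 4):
  1P = (9, 3)
  2P = (7, 9)
  3P = (4, 4)
Match found at i = 3.

k = 3


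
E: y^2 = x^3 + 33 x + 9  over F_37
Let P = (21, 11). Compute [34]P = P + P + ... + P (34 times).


k = 34 = 100010_2 (binary, LSB first: 010001)
Double-and-add from P = (21, 11):
  bit 0 = 0: acc unchanged = O
  bit 1 = 1: acc = O + (2, 3) = (2, 3)
  bit 2 = 0: acc unchanged = (2, 3)
  bit 3 = 0: acc unchanged = (2, 3)
  bit 4 = 0: acc unchanged = (2, 3)
  bit 5 = 1: acc = (2, 3) + (18, 16) = (10, 9)

34P = (10, 9)


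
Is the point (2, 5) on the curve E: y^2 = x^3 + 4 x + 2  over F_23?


Check whether y^2 = x^3 + 4 x + 2 (mod 23) for (x, y) = (2, 5).
LHS: y^2 = 5^2 mod 23 = 2
RHS: x^3 + 4 x + 2 = 2^3 + 4*2 + 2 mod 23 = 18
LHS != RHS

No, not on the curve


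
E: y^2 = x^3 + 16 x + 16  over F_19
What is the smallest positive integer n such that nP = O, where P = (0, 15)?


Compute successive multiples of P until we hit O:
  1P = (0, 15)
  2P = (4, 12)
  3P = (12, 13)
  4P = (16, 13)
  5P = (14, 1)
  6P = (6, 10)
  7P = (10, 6)
  8P = (10, 13)
  ... (continuing to 15P)
  15P = O

ord(P) = 15


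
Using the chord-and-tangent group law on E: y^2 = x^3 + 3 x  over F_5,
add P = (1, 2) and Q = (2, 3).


P != Q, so use the chord formula.
s = (y2 - y1) / (x2 - x1) = (1) / (1) mod 5 = 1
x3 = s^2 - x1 - x2 mod 5 = 1^2 - 1 - 2 = 3
y3 = s (x1 - x3) - y1 mod 5 = 1 * (1 - 3) - 2 = 1

P + Q = (3, 1)


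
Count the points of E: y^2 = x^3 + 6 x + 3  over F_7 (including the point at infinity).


For each x in F_7, count y with y^2 = x^3 + 6 x + 3 mod 7:
  x = 2: RHS = 2, y in [3, 4]  -> 2 point(s)
  x = 4: RHS = 0, y in [0]  -> 1 point(s)
  x = 5: RHS = 4, y in [2, 5]  -> 2 point(s)
Affine points: 5. Add the point at infinity: total = 6.

#E(F_7) = 6


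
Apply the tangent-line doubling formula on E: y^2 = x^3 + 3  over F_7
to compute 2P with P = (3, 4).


Doubling: s = (3 x1^2 + a) / (2 y1)
s = (3*3^2 + 0) / (2*4) mod 7 = 6
x3 = s^2 - 2 x1 mod 7 = 6^2 - 2*3 = 2
y3 = s (x1 - x3) - y1 mod 7 = 6 * (3 - 2) - 4 = 2

2P = (2, 2)


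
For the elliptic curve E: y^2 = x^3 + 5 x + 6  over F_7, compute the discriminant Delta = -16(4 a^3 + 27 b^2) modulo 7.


4 a^3 + 27 b^2 = 4*5^3 + 27*6^2 = 500 + 972 = 1472
Delta = -16 * (1472) = -23552
Delta mod 7 = 3

Delta = 3 (mod 7)


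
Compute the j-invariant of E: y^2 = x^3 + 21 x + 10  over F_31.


Delta = -16(4 a^3 + 27 b^2) mod 31 = 30
-1728 * (4 a)^3 = -1728 * (4*21)^3 mod 31 = 27
j = 27 * 30^(-1) mod 31 = 4

j = 4 (mod 31)


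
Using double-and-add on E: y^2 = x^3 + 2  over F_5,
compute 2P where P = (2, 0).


k = 2 = 10_2 (binary, LSB first: 01)
Double-and-add from P = (2, 0):
  bit 0 = 0: acc unchanged = O
  bit 1 = 1: acc = O + O = O

2P = O


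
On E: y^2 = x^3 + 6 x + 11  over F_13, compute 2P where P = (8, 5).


Doubling: s = (3 x1^2 + a) / (2 y1)
s = (3*8^2 + 6) / (2*5) mod 13 = 12
x3 = s^2 - 2 x1 mod 13 = 12^2 - 2*8 = 11
y3 = s (x1 - x3) - y1 mod 13 = 12 * (8 - 11) - 5 = 11

2P = (11, 11)


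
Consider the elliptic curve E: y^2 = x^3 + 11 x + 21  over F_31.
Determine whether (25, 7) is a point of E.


Check whether y^2 = x^3 + 11 x + 21 (mod 31) for (x, y) = (25, 7).
LHS: y^2 = 7^2 mod 31 = 18
RHS: x^3 + 11 x + 21 = 25^3 + 11*25 + 21 mod 31 = 18
LHS = RHS

Yes, on the curve


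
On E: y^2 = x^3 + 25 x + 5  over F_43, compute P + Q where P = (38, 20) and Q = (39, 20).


P != Q, so use the chord formula.
s = (y2 - y1) / (x2 - x1) = (0) / (1) mod 43 = 0
x3 = s^2 - x1 - x2 mod 43 = 0^2 - 38 - 39 = 9
y3 = s (x1 - x3) - y1 mod 43 = 0 * (38 - 9) - 20 = 23

P + Q = (9, 23)


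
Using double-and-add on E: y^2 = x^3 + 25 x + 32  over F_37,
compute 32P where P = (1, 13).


k = 32 = 100000_2 (binary, LSB first: 000001)
Double-and-add from P = (1, 13):
  bit 0 = 0: acc unchanged = O
  bit 1 = 0: acc unchanged = O
  bit 2 = 0: acc unchanged = O
  bit 3 = 0: acc unchanged = O
  bit 4 = 0: acc unchanged = O
  bit 5 = 1: acc = O + (27, 22) = (27, 22)

32P = (27, 22)


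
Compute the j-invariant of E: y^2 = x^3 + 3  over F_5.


Delta = -16(4 a^3 + 27 b^2) mod 5 = 2
-1728 * (4 a)^3 = -1728 * (4*0)^3 mod 5 = 0
j = 0 * 2^(-1) mod 5 = 0

j = 0 (mod 5)


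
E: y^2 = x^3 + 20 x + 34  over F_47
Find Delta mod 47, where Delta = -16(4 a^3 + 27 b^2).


4 a^3 + 27 b^2 = 4*20^3 + 27*34^2 = 32000 + 31212 = 63212
Delta = -16 * (63212) = -1011392
Delta mod 47 = 1

Delta = 1 (mod 47)


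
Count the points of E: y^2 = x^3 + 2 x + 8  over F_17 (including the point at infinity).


For each x in F_17, count y with y^2 = x^3 + 2 x + 8 mod 17:
  x = 0: RHS = 8, y in [5, 12]  -> 2 point(s)
  x = 6: RHS = 15, y in [7, 10]  -> 2 point(s)
  x = 7: RHS = 8, y in [5, 12]  -> 2 point(s)
  x = 8: RHS = 9, y in [3, 14]  -> 2 point(s)
  x = 10: RHS = 8, y in [5, 12]  -> 2 point(s)
  x = 11: RHS = 1, y in [1, 16]  -> 2 point(s)
  x = 12: RHS = 9, y in [3, 14]  -> 2 point(s)
  x = 13: RHS = 4, y in [2, 15]  -> 2 point(s)
  x = 14: RHS = 9, y in [3, 14]  -> 2 point(s)
  x = 15: RHS = 13, y in [8, 9]  -> 2 point(s)
Affine points: 20. Add the point at infinity: total = 21.

#E(F_17) = 21


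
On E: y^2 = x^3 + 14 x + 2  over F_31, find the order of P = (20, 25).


Compute successive multiples of P until we hit O:
  1P = (20, 25)
  2P = (0, 8)
  3P = (18, 17)
  4P = (9, 19)
  5P = (21, 28)
  6P = (30, 7)
  7P = (14, 20)
  8P = (2, 21)
  ... (continuing to 31P)
  31P = O

ord(P) = 31


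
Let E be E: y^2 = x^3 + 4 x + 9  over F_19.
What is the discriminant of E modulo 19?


4 a^3 + 27 b^2 = 4*4^3 + 27*9^2 = 256 + 2187 = 2443
Delta = -16 * (2443) = -39088
Delta mod 19 = 14

Delta = 14 (mod 19)


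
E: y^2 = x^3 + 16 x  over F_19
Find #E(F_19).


For each x in F_19, count y with y^2 = x^3 + 16 x + 0 mod 19:
  x = 0: RHS = 0, y in [0]  -> 1 point(s)
  x = 1: RHS = 17, y in [6, 13]  -> 2 point(s)
  x = 10: RHS = 1, y in [1, 18]  -> 2 point(s)
  x = 11: RHS = 6, y in [5, 14]  -> 2 point(s)
  x = 12: RHS = 1, y in [1, 18]  -> 2 point(s)
  x = 13: RHS = 11, y in [7, 12]  -> 2 point(s)
  x = 14: RHS = 4, y in [2, 17]  -> 2 point(s)
  x = 15: RHS = 5, y in [9, 10]  -> 2 point(s)
  x = 16: RHS = 1, y in [1, 18]  -> 2 point(s)
  x = 17: RHS = 17, y in [6, 13]  -> 2 point(s)
Affine points: 19. Add the point at infinity: total = 20.

#E(F_19) = 20


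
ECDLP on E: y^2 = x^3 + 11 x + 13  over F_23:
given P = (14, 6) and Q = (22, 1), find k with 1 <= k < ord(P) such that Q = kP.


Enumerate multiples of P until we hit Q = (22, 1):
  1P = (14, 6)
  2P = (22, 1)
Match found at i = 2.

k = 2


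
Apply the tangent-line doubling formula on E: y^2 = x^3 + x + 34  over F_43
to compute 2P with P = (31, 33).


Doubling: s = (3 x1^2 + a) / (2 y1)
s = (3*31^2 + 1) / (2*33) mod 43 = 2
x3 = s^2 - 2 x1 mod 43 = 2^2 - 2*31 = 28
y3 = s (x1 - x3) - y1 mod 43 = 2 * (31 - 28) - 33 = 16

2P = (28, 16)


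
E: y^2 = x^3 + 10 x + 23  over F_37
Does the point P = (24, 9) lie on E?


Check whether y^2 = x^3 + 10 x + 23 (mod 37) for (x, y) = (24, 9).
LHS: y^2 = 9^2 mod 37 = 7
RHS: x^3 + 10 x + 23 = 24^3 + 10*24 + 23 mod 37 = 27
LHS != RHS

No, not on the curve


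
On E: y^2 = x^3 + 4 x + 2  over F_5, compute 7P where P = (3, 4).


k = 7 = 111_2 (binary, LSB first: 111)
Double-and-add from P = (3, 4):
  bit 0 = 1: acc = O + (3, 4) = (3, 4)
  bit 1 = 1: acc = (3, 4) + (3, 1) = O
  bit 2 = 1: acc = O + (3, 4) = (3, 4)

7P = (3, 4)


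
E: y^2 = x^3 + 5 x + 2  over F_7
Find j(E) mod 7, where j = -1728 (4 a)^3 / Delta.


Delta = -16(4 a^3 + 27 b^2) mod 7 = 2
-1728 * (4 a)^3 = -1728 * (4*5)^3 mod 7 = 6
j = 6 * 2^(-1) mod 7 = 3

j = 3 (mod 7)


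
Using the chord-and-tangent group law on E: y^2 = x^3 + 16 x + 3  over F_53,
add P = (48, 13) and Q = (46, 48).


P != Q, so use the chord formula.
s = (y2 - y1) / (x2 - x1) = (35) / (51) mod 53 = 9
x3 = s^2 - x1 - x2 mod 53 = 9^2 - 48 - 46 = 40
y3 = s (x1 - x3) - y1 mod 53 = 9 * (48 - 40) - 13 = 6

P + Q = (40, 6)


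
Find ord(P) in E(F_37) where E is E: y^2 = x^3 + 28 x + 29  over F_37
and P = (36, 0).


Compute successive multiples of P until we hit O:
  1P = (36, 0)
  2P = O

ord(P) = 2


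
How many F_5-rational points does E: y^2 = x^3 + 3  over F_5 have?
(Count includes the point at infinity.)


For each x in F_5, count y with y^2 = x^3 + 0 x + 3 mod 5:
  x = 1: RHS = 4, y in [2, 3]  -> 2 point(s)
  x = 2: RHS = 1, y in [1, 4]  -> 2 point(s)
  x = 3: RHS = 0, y in [0]  -> 1 point(s)
Affine points: 5. Add the point at infinity: total = 6.

#E(F_5) = 6


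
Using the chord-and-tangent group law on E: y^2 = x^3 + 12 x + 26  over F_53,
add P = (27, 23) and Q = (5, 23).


P != Q, so use the chord formula.
s = (y2 - y1) / (x2 - x1) = (0) / (31) mod 53 = 0
x3 = s^2 - x1 - x2 mod 53 = 0^2 - 27 - 5 = 21
y3 = s (x1 - x3) - y1 mod 53 = 0 * (27 - 21) - 23 = 30

P + Q = (21, 30)


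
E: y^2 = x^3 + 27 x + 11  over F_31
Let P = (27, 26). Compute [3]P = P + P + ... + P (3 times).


k = 3 = 11_2 (binary, LSB first: 11)
Double-and-add from P = (27, 26):
  bit 0 = 1: acc = O + (27, 26) = (27, 26)
  bit 1 = 1: acc = (27, 26) + (10, 17) = (30, 18)

3P = (30, 18)


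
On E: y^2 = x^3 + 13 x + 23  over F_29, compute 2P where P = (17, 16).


Doubling: s = (3 x1^2 + a) / (2 y1)
s = (3*17^2 + 13) / (2*16) mod 29 = 13
x3 = s^2 - 2 x1 mod 29 = 13^2 - 2*17 = 19
y3 = s (x1 - x3) - y1 mod 29 = 13 * (17 - 19) - 16 = 16

2P = (19, 16)


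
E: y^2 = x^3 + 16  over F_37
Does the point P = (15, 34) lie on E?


Check whether y^2 = x^3 + 0 x + 16 (mod 37) for (x, y) = (15, 34).
LHS: y^2 = 34^2 mod 37 = 9
RHS: x^3 + 0 x + 16 = 15^3 + 0*15 + 16 mod 37 = 24
LHS != RHS

No, not on the curve


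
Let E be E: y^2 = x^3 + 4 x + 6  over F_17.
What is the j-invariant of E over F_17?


Delta = -16(4 a^3 + 27 b^2) mod 17 = 4
-1728 * (4 a)^3 = -1728 * (4*4)^3 mod 17 = 11
j = 11 * 4^(-1) mod 17 = 7

j = 7 (mod 17)


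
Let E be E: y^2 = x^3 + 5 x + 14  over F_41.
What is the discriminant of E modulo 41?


4 a^3 + 27 b^2 = 4*5^3 + 27*14^2 = 500 + 5292 = 5792
Delta = -16 * (5792) = -92672
Delta mod 41 = 29

Delta = 29 (mod 41)


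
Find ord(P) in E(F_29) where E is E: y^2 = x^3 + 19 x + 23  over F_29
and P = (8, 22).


Compute successive multiples of P until we hit O:
  1P = (8, 22)
  2P = (8, 7)
  3P = O

ord(P) = 3


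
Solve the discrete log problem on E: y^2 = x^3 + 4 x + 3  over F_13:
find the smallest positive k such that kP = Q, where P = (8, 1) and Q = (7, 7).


Enumerate multiples of P until we hit Q = (7, 7):
  1P = (8, 1)
  2P = (7, 6)
  3P = (10, 9)
  4P = (11, 0)
  5P = (10, 4)
  6P = (7, 7)
Match found at i = 6.

k = 6


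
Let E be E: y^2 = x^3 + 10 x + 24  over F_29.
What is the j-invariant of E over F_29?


Delta = -16(4 a^3 + 27 b^2) mod 29 = 20
-1728 * (4 a)^3 = -1728 * (4*10)^3 mod 29 = 22
j = 22 * 20^(-1) mod 29 = 4

j = 4 (mod 29)


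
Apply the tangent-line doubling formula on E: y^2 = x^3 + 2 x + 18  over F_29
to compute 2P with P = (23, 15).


Doubling: s = (3 x1^2 + a) / (2 y1)
s = (3*23^2 + 2) / (2*15) mod 29 = 23
x3 = s^2 - 2 x1 mod 29 = 23^2 - 2*23 = 19
y3 = s (x1 - x3) - y1 mod 29 = 23 * (23 - 19) - 15 = 19

2P = (19, 19)


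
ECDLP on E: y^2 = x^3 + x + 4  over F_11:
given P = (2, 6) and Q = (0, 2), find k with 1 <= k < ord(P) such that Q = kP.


Enumerate multiples of P until we hit Q = (0, 2):
  1P = (2, 6)
  2P = (0, 9)
  3P = (3, 1)
  4P = (9, 7)
  5P = (9, 4)
  6P = (3, 10)
  7P = (0, 2)
Match found at i = 7.

k = 7


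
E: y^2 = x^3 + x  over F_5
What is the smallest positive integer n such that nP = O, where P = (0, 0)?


Compute successive multiples of P until we hit O:
  1P = (0, 0)
  2P = O

ord(P) = 2


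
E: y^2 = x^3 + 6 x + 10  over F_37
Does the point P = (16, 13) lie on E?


Check whether y^2 = x^3 + 6 x + 10 (mod 37) for (x, y) = (16, 13).
LHS: y^2 = 13^2 mod 37 = 21
RHS: x^3 + 6 x + 10 = 16^3 + 6*16 + 10 mod 37 = 21
LHS = RHS

Yes, on the curve


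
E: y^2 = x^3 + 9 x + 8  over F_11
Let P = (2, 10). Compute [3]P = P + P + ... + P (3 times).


k = 3 = 11_2 (binary, LSB first: 11)
Double-and-add from P = (2, 10):
  bit 0 = 1: acc = O + (2, 10) = (2, 10)
  bit 1 = 1: acc = (2, 10) + (10, 8) = (8, 8)

3P = (8, 8)


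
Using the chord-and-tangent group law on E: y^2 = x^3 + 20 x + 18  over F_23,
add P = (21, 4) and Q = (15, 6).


P != Q, so use the chord formula.
s = (y2 - y1) / (x2 - x1) = (2) / (17) mod 23 = 15
x3 = s^2 - x1 - x2 mod 23 = 15^2 - 21 - 15 = 5
y3 = s (x1 - x3) - y1 mod 23 = 15 * (21 - 5) - 4 = 6

P + Q = (5, 6)


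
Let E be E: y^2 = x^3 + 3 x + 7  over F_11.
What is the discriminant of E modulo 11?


4 a^3 + 27 b^2 = 4*3^3 + 27*7^2 = 108 + 1323 = 1431
Delta = -16 * (1431) = -22896
Delta mod 11 = 6

Delta = 6 (mod 11)


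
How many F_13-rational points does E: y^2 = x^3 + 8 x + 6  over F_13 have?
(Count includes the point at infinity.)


For each x in F_13, count y with y^2 = x^3 + 8 x + 6 mod 13:
  x = 2: RHS = 4, y in [2, 11]  -> 2 point(s)
  x = 6: RHS = 10, y in [6, 7]  -> 2 point(s)
  x = 8: RHS = 10, y in [6, 7]  -> 2 point(s)
  x = 9: RHS = 1, y in [1, 12]  -> 2 point(s)
  x = 12: RHS = 10, y in [6, 7]  -> 2 point(s)
Affine points: 10. Add the point at infinity: total = 11.

#E(F_13) = 11


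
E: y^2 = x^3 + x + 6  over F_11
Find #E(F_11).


For each x in F_11, count y with y^2 = x^3 + 1 x + 6 mod 11:
  x = 2: RHS = 5, y in [4, 7]  -> 2 point(s)
  x = 3: RHS = 3, y in [5, 6]  -> 2 point(s)
  x = 5: RHS = 4, y in [2, 9]  -> 2 point(s)
  x = 7: RHS = 4, y in [2, 9]  -> 2 point(s)
  x = 8: RHS = 9, y in [3, 8]  -> 2 point(s)
  x = 10: RHS = 4, y in [2, 9]  -> 2 point(s)
Affine points: 12. Add the point at infinity: total = 13.

#E(F_11) = 13


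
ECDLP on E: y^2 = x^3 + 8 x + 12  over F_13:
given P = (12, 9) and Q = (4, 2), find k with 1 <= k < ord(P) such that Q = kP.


Enumerate multiples of P until we hit Q = (4, 2):
  1P = (12, 9)
  2P = (11, 1)
  3P = (2, 6)
  4P = (0, 5)
  5P = (4, 11)
  6P = (6, 9)
  7P = (8, 4)
  8P = (10, 0)
  9P = (8, 9)
  10P = (6, 4)
  11P = (4, 2)
Match found at i = 11.

k = 11


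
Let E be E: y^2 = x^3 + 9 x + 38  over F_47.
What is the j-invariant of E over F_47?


Delta = -16(4 a^3 + 27 b^2) mod 47 = 38
-1728 * (4 a)^3 = -1728 * (4*9)^3 mod 47 = 23
j = 23 * 38^(-1) mod 47 = 34

j = 34 (mod 47)


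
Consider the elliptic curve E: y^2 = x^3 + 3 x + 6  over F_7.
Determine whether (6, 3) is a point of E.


Check whether y^2 = x^3 + 3 x + 6 (mod 7) for (x, y) = (6, 3).
LHS: y^2 = 3^2 mod 7 = 2
RHS: x^3 + 3 x + 6 = 6^3 + 3*6 + 6 mod 7 = 2
LHS = RHS

Yes, on the curve


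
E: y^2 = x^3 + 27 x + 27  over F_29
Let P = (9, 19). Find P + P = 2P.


Doubling: s = (3 x1^2 + a) / (2 y1)
s = (3*9^2 + 27) / (2*19) mod 29 = 1
x3 = s^2 - 2 x1 mod 29 = 1^2 - 2*9 = 12
y3 = s (x1 - x3) - y1 mod 29 = 1 * (9 - 12) - 19 = 7

2P = (12, 7)


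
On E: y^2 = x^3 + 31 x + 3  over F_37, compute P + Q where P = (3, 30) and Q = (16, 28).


P != Q, so use the chord formula.
s = (y2 - y1) / (x2 - x1) = (35) / (13) mod 37 = 34
x3 = s^2 - x1 - x2 mod 37 = 34^2 - 3 - 16 = 27
y3 = s (x1 - x3) - y1 mod 37 = 34 * (3 - 27) - 30 = 5

P + Q = (27, 5)


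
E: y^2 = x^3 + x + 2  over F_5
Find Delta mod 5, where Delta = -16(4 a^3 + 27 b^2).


4 a^3 + 27 b^2 = 4*1^3 + 27*2^2 = 4 + 108 = 112
Delta = -16 * (112) = -1792
Delta mod 5 = 3

Delta = 3 (mod 5)


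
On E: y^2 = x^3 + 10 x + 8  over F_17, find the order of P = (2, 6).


Compute successive multiples of P until we hit O:
  1P = (2, 6)
  2P = (14, 6)
  3P = (1, 11)
  4P = (5, 9)
  5P = (11, 2)
  6P = (0, 12)
  7P = (7, 9)
  8P = (7, 8)
  ... (continuing to 15P)
  15P = O

ord(P) = 15


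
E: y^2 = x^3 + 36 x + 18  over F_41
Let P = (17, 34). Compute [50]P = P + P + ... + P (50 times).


k = 50 = 110010_2 (binary, LSB first: 010011)
Double-and-add from P = (17, 34):
  bit 0 = 0: acc unchanged = O
  bit 1 = 1: acc = O + (16, 4) = (16, 4)
  bit 2 = 0: acc unchanged = (16, 4)
  bit 3 = 0: acc unchanged = (16, 4)
  bit 4 = 1: acc = (16, 4) + (32, 21) = (26, 11)
  bit 5 = 1: acc = (26, 11) + (0, 10) = (13, 10)

50P = (13, 10)


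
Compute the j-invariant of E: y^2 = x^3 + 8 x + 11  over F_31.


Delta = -16(4 a^3 + 27 b^2) mod 31 = 24
-1728 * (4 a)^3 = -1728 * (4*8)^3 mod 31 = 8
j = 8 * 24^(-1) mod 31 = 21

j = 21 (mod 31)


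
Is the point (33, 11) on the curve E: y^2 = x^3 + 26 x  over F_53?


Check whether y^2 = x^3 + 26 x + 0 (mod 53) for (x, y) = (33, 11).
LHS: y^2 = 11^2 mod 53 = 15
RHS: x^3 + 26 x + 0 = 33^3 + 26*33 + 0 mod 53 = 13
LHS != RHS

No, not on the curve


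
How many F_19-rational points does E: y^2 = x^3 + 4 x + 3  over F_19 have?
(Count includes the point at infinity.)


For each x in F_19, count y with y^2 = x^3 + 4 x + 3 mod 19:
  x = 2: RHS = 0, y in [0]  -> 1 point(s)
  x = 3: RHS = 4, y in [2, 17]  -> 2 point(s)
  x = 4: RHS = 7, y in [8, 11]  -> 2 point(s)
  x = 10: RHS = 17, y in [6, 13]  -> 2 point(s)
  x = 17: RHS = 6, y in [5, 14]  -> 2 point(s)
  x = 18: RHS = 17, y in [6, 13]  -> 2 point(s)
Affine points: 11. Add the point at infinity: total = 12.

#E(F_19) = 12


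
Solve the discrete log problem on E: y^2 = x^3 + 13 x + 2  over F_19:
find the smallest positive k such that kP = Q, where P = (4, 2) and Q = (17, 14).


Enumerate multiples of P until we hit Q = (17, 14):
  1P = (4, 2)
  2P = (12, 9)
  3P = (10, 7)
  4P = (2, 6)
  5P = (17, 5)
  6P = (3, 7)
  7P = (18, 11)
  8P = (1, 4)
  9P = (6, 12)
  10P = (15, 0)
  11P = (6, 7)
  12P = (1, 15)
  13P = (18, 8)
  14P = (3, 12)
  15P = (17, 14)
Match found at i = 15.

k = 15


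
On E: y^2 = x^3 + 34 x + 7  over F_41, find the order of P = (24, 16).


Compute successive multiples of P until we hit O:
  1P = (24, 16)
  2P = (33, 24)
  3P = (2, 40)
  4P = (25, 0)
  5P = (2, 1)
  6P = (33, 17)
  7P = (24, 25)
  8P = O

ord(P) = 8


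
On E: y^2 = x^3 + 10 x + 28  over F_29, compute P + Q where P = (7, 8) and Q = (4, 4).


P != Q, so use the chord formula.
s = (y2 - y1) / (x2 - x1) = (25) / (26) mod 29 = 11
x3 = s^2 - x1 - x2 mod 29 = 11^2 - 7 - 4 = 23
y3 = s (x1 - x3) - y1 mod 29 = 11 * (7 - 23) - 8 = 19

P + Q = (23, 19)


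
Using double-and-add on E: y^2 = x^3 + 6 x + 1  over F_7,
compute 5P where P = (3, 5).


k = 5 = 101_2 (binary, LSB first: 101)
Double-and-add from P = (3, 5):
  bit 0 = 1: acc = O + (3, 5) = (3, 5)
  bit 1 = 0: acc unchanged = (3, 5)
  bit 2 = 1: acc = (3, 5) + (3, 5) = (3, 2)

5P = (3, 2)


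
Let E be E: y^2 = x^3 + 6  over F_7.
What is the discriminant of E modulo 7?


4 a^3 + 27 b^2 = 4*0^3 + 27*6^2 = 0 + 972 = 972
Delta = -16 * (972) = -15552
Delta mod 7 = 2

Delta = 2 (mod 7)


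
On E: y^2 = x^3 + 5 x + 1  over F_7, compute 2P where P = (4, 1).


Doubling: s = (3 x1^2 + a) / (2 y1)
s = (3*4^2 + 5) / (2*1) mod 7 = 2
x3 = s^2 - 2 x1 mod 7 = 2^2 - 2*4 = 3
y3 = s (x1 - x3) - y1 mod 7 = 2 * (4 - 3) - 1 = 1

2P = (3, 1)


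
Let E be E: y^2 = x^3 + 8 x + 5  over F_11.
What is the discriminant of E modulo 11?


4 a^3 + 27 b^2 = 4*8^3 + 27*5^2 = 2048 + 675 = 2723
Delta = -16 * (2723) = -43568
Delta mod 11 = 3

Delta = 3 (mod 11)


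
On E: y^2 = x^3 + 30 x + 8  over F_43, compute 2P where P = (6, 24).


Doubling: s = (3 x1^2 + a) / (2 y1)
s = (3*6^2 + 30) / (2*24) mod 43 = 19
x3 = s^2 - 2 x1 mod 43 = 19^2 - 2*6 = 5
y3 = s (x1 - x3) - y1 mod 43 = 19 * (6 - 5) - 24 = 38

2P = (5, 38)


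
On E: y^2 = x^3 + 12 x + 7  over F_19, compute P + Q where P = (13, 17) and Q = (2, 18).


P != Q, so use the chord formula.
s = (y2 - y1) / (x2 - x1) = (1) / (8) mod 19 = 12
x3 = s^2 - x1 - x2 mod 19 = 12^2 - 13 - 2 = 15
y3 = s (x1 - x3) - y1 mod 19 = 12 * (13 - 15) - 17 = 16

P + Q = (15, 16)


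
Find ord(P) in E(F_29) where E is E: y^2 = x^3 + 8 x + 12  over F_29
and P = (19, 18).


Compute successive multiples of P until we hit O:
  1P = (19, 18)
  2P = (13, 14)
  3P = (20, 20)
  4P = (23, 3)
  5P = (21, 4)
  6P = (9, 28)
  7P = (2, 23)
  8P = (12, 26)
  ... (continuing to 21P)
  21P = O

ord(P) = 21


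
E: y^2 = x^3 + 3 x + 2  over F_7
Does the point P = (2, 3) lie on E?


Check whether y^2 = x^3 + 3 x + 2 (mod 7) for (x, y) = (2, 3).
LHS: y^2 = 3^2 mod 7 = 2
RHS: x^3 + 3 x + 2 = 2^3 + 3*2 + 2 mod 7 = 2
LHS = RHS

Yes, on the curve


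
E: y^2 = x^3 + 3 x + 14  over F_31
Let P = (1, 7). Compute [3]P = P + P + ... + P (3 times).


k = 3 = 11_2 (binary, LSB first: 11)
Double-and-add from P = (1, 7):
  bit 0 = 1: acc = O + (1, 7) = (1, 7)
  bit 1 = 1: acc = (1, 7) + (14, 14) = (4, 20)

3P = (4, 20)


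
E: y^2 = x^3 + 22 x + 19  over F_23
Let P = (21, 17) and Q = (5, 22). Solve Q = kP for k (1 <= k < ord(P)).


Enumerate multiples of P until we hit Q = (5, 22):
  1P = (21, 17)
  2P = (5, 22)
Match found at i = 2.

k = 2


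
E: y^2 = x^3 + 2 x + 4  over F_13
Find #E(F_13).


For each x in F_13, count y with y^2 = x^3 + 2 x + 4 mod 13:
  x = 0: RHS = 4, y in [2, 11]  -> 2 point(s)
  x = 2: RHS = 3, y in [4, 9]  -> 2 point(s)
  x = 5: RHS = 9, y in [3, 10]  -> 2 point(s)
  x = 7: RHS = 10, y in [6, 7]  -> 2 point(s)
  x = 8: RHS = 12, y in [5, 8]  -> 2 point(s)
  x = 9: RHS = 10, y in [6, 7]  -> 2 point(s)
  x = 10: RHS = 10, y in [6, 7]  -> 2 point(s)
  x = 12: RHS = 1, y in [1, 12]  -> 2 point(s)
Affine points: 16. Add the point at infinity: total = 17.

#E(F_13) = 17


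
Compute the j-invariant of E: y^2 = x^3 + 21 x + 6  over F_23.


Delta = -16(4 a^3 + 27 b^2) mod 23 = 2
-1728 * (4 a)^3 = -1728 * (4*21)^3 mod 23 = 18
j = 18 * 2^(-1) mod 23 = 9

j = 9 (mod 23)


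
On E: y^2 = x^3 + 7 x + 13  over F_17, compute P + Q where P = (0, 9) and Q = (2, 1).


P != Q, so use the chord formula.
s = (y2 - y1) / (x2 - x1) = (9) / (2) mod 17 = 13
x3 = s^2 - x1 - x2 mod 17 = 13^2 - 0 - 2 = 14
y3 = s (x1 - x3) - y1 mod 17 = 13 * (0 - 14) - 9 = 13

P + Q = (14, 13)


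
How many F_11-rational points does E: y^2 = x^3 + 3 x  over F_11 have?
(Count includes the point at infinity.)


For each x in F_11, count y with y^2 = x^3 + 3 x + 0 mod 11:
  x = 0: RHS = 0, y in [0]  -> 1 point(s)
  x = 1: RHS = 4, y in [2, 9]  -> 2 point(s)
  x = 2: RHS = 3, y in [5, 6]  -> 2 point(s)
  x = 3: RHS = 3, y in [5, 6]  -> 2 point(s)
  x = 6: RHS = 3, y in [5, 6]  -> 2 point(s)
  x = 7: RHS = 1, y in [1, 10]  -> 2 point(s)
Affine points: 11. Add the point at infinity: total = 12.

#E(F_11) = 12


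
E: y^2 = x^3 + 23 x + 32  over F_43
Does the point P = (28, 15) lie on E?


Check whether y^2 = x^3 + 23 x + 32 (mod 43) for (x, y) = (28, 15).
LHS: y^2 = 15^2 mod 43 = 10
RHS: x^3 + 23 x + 32 = 28^3 + 23*28 + 32 mod 43 = 10
LHS = RHS

Yes, on the curve


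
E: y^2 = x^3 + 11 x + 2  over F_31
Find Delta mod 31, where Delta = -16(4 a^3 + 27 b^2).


4 a^3 + 27 b^2 = 4*11^3 + 27*2^2 = 5324 + 108 = 5432
Delta = -16 * (5432) = -86912
Delta mod 31 = 12

Delta = 12 (mod 31)


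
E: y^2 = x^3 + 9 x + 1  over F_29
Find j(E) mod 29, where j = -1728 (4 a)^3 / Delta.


Delta = -16(4 a^3 + 27 b^2) mod 29 = 8
-1728 * (4 a)^3 = -1728 * (4*9)^3 mod 29 = 27
j = 27 * 8^(-1) mod 29 = 7

j = 7 (mod 29)


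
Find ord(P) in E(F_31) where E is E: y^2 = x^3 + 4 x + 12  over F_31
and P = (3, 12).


Compute successive multiples of P until we hit O:
  1P = (3, 12)
  2P = (25, 19)
  3P = (17, 23)
  4P = (20, 30)
  5P = (28, 29)
  6P = (2, 11)
  7P = (27, 26)
  8P = (5, 23)
  ... (continuing to 25P)
  25P = O

ord(P) = 25


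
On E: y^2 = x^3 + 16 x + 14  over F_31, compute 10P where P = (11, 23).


k = 10 = 1010_2 (binary, LSB first: 0101)
Double-and-add from P = (11, 23):
  bit 0 = 0: acc unchanged = O
  bit 1 = 1: acc = O + (19, 27) = (19, 27)
  bit 2 = 0: acc unchanged = (19, 27)
  bit 3 = 1: acc = (19, 27) + (6, 27) = (6, 4)

10P = (6, 4)


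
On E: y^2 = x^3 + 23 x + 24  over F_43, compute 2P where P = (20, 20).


Doubling: s = (3 x1^2 + a) / (2 y1)
s = (3*20^2 + 23) / (2*20) mod 43 = 8
x3 = s^2 - 2 x1 mod 43 = 8^2 - 2*20 = 24
y3 = s (x1 - x3) - y1 mod 43 = 8 * (20 - 24) - 20 = 34

2P = (24, 34)


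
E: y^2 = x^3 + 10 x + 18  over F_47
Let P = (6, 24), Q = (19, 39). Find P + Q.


P != Q, so use the chord formula.
s = (y2 - y1) / (x2 - x1) = (15) / (13) mod 47 = 12
x3 = s^2 - x1 - x2 mod 47 = 12^2 - 6 - 19 = 25
y3 = s (x1 - x3) - y1 mod 47 = 12 * (6 - 25) - 24 = 30

P + Q = (25, 30)


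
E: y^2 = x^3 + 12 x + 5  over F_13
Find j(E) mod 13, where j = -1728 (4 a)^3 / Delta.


Delta = -16(4 a^3 + 27 b^2) mod 13 = 2
-1728 * (4 a)^3 = -1728 * (4*12)^3 mod 13 = 1
j = 1 * 2^(-1) mod 13 = 7

j = 7 (mod 13)


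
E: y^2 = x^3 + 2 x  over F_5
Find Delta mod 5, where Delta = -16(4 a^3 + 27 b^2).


4 a^3 + 27 b^2 = 4*2^3 + 27*0^2 = 32 + 0 = 32
Delta = -16 * (32) = -512
Delta mod 5 = 3

Delta = 3 (mod 5)


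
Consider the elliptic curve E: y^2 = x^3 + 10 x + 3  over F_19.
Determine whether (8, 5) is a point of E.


Check whether y^2 = x^3 + 10 x + 3 (mod 19) for (x, y) = (8, 5).
LHS: y^2 = 5^2 mod 19 = 6
RHS: x^3 + 10 x + 3 = 8^3 + 10*8 + 3 mod 19 = 6
LHS = RHS

Yes, on the curve


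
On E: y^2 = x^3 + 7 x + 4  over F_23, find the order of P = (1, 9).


Compute successive multiples of P until we hit O:
  1P = (1, 9)
  2P = (2, 16)
  3P = (0, 21)
  4P = (5, 16)
  5P = (10, 4)
  6P = (16, 7)
  7P = (19, 21)
  8P = (6, 3)
  ... (continuing to 25P)
  25P = O

ord(P) = 25


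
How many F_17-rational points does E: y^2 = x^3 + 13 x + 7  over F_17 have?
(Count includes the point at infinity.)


For each x in F_17, count y with y^2 = x^3 + 13 x + 7 mod 17:
  x = 1: RHS = 4, y in [2, 15]  -> 2 point(s)
  x = 4: RHS = 4, y in [2, 15]  -> 2 point(s)
  x = 7: RHS = 16, y in [4, 13]  -> 2 point(s)
  x = 10: RHS = 15, y in [7, 10]  -> 2 point(s)
  x = 11: RHS = 2, y in [6, 11]  -> 2 point(s)
  x = 12: RHS = 4, y in [2, 15]  -> 2 point(s)
  x = 14: RHS = 9, y in [3, 14]  -> 2 point(s)
Affine points: 14. Add the point at infinity: total = 15.

#E(F_17) = 15


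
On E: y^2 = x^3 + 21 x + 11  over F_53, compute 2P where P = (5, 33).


Doubling: s = (3 x1^2 + a) / (2 y1)
s = (3*5^2 + 21) / (2*33) mod 53 = 40
x3 = s^2 - 2 x1 mod 53 = 40^2 - 2*5 = 0
y3 = s (x1 - x3) - y1 mod 53 = 40 * (5 - 0) - 33 = 8

2P = (0, 8)


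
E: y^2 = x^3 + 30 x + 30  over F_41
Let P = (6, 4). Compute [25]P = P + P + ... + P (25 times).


k = 25 = 11001_2 (binary, LSB first: 10011)
Double-and-add from P = (6, 4):
  bit 0 = 1: acc = O + (6, 4) = (6, 4)
  bit 1 = 0: acc unchanged = (6, 4)
  bit 2 = 0: acc unchanged = (6, 4)
  bit 3 = 1: acc = (6, 4) + (25, 28) = (20, 15)
  bit 4 = 1: acc = (20, 15) + (7, 3) = (10, 10)

25P = (10, 10)


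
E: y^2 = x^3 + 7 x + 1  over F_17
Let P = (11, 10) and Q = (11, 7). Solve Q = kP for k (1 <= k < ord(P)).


Enumerate multiples of P until we hit Q = (11, 7):
  1P = (11, 10)
  2P = (10, 0)
  3P = (11, 7)
Match found at i = 3.

k = 3


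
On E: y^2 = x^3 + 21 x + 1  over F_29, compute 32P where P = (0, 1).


k = 32 = 100000_2 (binary, LSB first: 000001)
Double-and-add from P = (0, 1):
  bit 0 = 0: acc unchanged = O
  bit 1 = 0: acc unchanged = O
  bit 2 = 0: acc unchanged = O
  bit 3 = 0: acc unchanged = O
  bit 4 = 0: acc unchanged = O
  bit 5 = 1: acc = O + (1, 9) = (1, 9)

32P = (1, 9)


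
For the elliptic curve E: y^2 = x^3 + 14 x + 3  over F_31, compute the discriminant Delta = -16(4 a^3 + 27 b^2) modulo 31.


4 a^3 + 27 b^2 = 4*14^3 + 27*3^2 = 10976 + 243 = 11219
Delta = -16 * (11219) = -179504
Delta mod 31 = 17

Delta = 17 (mod 31)
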